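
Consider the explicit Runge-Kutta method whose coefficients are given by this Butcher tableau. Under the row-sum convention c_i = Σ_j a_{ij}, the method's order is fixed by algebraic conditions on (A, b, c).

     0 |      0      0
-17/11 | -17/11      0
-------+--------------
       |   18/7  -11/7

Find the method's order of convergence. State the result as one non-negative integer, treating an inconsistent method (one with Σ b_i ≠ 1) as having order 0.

b = (18/7, -11/7)
c = (0, -17/11)
Σ b_i: 18/7·1 + (-11/7)·1 = 1 ✓
b·c: (-11/7)·(-17/11) = 17/7 ≠ 1/2 ⇒ order 1.

1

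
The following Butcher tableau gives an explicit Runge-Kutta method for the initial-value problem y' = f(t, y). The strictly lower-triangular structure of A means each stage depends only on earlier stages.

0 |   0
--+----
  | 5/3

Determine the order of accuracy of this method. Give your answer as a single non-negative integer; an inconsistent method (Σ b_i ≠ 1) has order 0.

0

b = (5/3)
c = (0)
Σ b_i: 5/3·1 = 5/3 ≠ 1 ⇒ order 0.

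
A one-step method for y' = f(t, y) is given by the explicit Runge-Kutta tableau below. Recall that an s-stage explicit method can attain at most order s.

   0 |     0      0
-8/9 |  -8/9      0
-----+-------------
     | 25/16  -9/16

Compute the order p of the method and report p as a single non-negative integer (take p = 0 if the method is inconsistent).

b = (25/16, -9/16)
c = (0, -8/9)
Σ b_i: 25/16·1 + (-9/16)·1 = 1 ✓
b·c: (-9/16)·(-8/9) = 1/2 ✓; 2 stages ⇒ order 2.

2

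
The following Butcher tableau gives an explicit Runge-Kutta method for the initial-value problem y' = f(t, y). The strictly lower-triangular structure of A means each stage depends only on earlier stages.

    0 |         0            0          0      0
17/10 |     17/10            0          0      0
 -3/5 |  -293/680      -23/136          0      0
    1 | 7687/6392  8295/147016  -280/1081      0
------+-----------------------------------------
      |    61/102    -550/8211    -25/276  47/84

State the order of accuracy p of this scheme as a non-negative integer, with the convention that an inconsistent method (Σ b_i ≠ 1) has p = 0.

4

b = (61/102, -550/8211, -25/276, 47/84)
c = (0, 17/10, -3/5, 1)
Ac = (0, 0, -23/80, 189/752)
Σ b_i: 61/102·1 + (-550/8211)·1 + (-25/276)·1 + 47/84·1 = 1 ✓
b·c: (-550/8211)·17/10 + (-25/276)·(-3/5) + 47/84·1 = 1/2 ✓
b·c²: (-550/8211)·289/100 + (-25/276)·9/25 + 47/84·1 = 1/3 ✓
b·Ac: (-25/276)·(-23/80) + 47/84·189/752 = 1/6 ✓
b·c³: (-550/8211)·4913/1000 + (-25/276)·(-27/125) + 47/84·1 = 1/4 ✓
b·(c∘Ac): (-25/276)·69/400 + 47/84·189/752 = 1/8 ✓
b·Ac²: (-25/276)·(-391/800) + 47/84·105/1504 = 1/12 ✓
b·A²c: 47/84·7/94 = 1/24 ✓; 4 stages ⇒ order 4.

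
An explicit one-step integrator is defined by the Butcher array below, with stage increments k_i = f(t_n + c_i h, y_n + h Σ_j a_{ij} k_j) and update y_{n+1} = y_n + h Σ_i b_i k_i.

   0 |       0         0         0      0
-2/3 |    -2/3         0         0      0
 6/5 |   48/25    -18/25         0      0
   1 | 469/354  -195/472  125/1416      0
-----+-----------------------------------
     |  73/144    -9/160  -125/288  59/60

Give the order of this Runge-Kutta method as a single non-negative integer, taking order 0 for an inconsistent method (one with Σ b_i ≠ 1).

4

b = (73/144, -9/160, -125/288, 59/60)
c = (0, -2/3, 6/5, 1)
Ac = (0, 0, 12/25, 45/118)
Σ b_i: 73/144·1 + (-9/160)·1 + (-125/288)·1 + 59/60·1 = 1 ✓
b·c: (-9/160)·(-2/3) + (-125/288)·6/5 + 59/60·1 = 1/2 ✓
b·c²: (-9/160)·4/9 + (-125/288)·36/25 + 59/60·1 = 1/3 ✓
b·Ac: (-125/288)·12/25 + 59/60·45/118 = 1/6 ✓
b·c³: (-9/160)·(-8/27) + (-125/288)·216/125 + 59/60·1 = 1/4 ✓
b·(c∘Ac): (-125/288)·72/125 + 59/60·45/118 = 1/8 ✓
b·Ac²: (-125/288)·(-8/25) + 59/60·(-10/177) = 1/12 ✓
b·A²c: 59/60·5/118 = 1/24 ✓; 4 stages ⇒ order 4.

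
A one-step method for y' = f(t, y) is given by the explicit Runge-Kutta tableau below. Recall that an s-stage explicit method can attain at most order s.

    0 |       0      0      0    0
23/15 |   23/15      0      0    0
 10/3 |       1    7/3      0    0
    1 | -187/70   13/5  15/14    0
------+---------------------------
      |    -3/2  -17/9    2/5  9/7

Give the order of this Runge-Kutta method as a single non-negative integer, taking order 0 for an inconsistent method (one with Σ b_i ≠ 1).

b = (-3/2, -17/9, 2/5, 9/7)
c = (0, 23/15, 10/3, 1)
Ac = (0, 0, 161/45, 3968/525)
Σ b_i: (-3/2)·1 + (-17/9)·1 + 2/5·1 + 9/7·1 = -1073/630 ≠ 1 ⇒ order 0.

0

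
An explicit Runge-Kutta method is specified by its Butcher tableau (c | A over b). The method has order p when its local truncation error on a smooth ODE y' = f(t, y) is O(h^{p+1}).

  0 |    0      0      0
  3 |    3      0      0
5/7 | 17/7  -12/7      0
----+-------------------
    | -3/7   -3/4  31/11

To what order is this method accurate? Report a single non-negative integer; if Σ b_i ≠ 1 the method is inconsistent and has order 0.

b = (-3/7, -3/4, 31/11)
c = (0, 3, 5/7)
Ac = (0, 0, -36/7)
Σ b_i: (-3/7)·1 + (-3/4)·1 + 31/11·1 = 505/308 ≠ 1 ⇒ order 0.

0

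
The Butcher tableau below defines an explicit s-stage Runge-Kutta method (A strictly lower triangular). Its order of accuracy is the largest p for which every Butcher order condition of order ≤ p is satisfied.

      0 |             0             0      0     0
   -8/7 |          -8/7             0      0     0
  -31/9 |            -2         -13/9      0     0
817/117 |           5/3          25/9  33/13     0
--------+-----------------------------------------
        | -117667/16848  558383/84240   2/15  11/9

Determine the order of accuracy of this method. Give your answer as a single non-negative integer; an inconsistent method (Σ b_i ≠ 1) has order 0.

b = (-117667/16848, 558383/84240, 2/15, 11/9)
c = (0, -8/7, -31/9, 817/117)
Ac = (0, 0, 104/63, -9761/819)
Σ b_i: (-117667/16848)·1 + 558383/84240·1 + 2/15·1 + 11/9·1 = 1 ✓
b·c: 558383/84240·(-8/7) + 2/15·(-31/9) + 11/9·817/117 = 1/2 ✓
b·c²: 558383/84240·64/49 + 2/15·961/81 + 11/9·667489/13689 = 60227267/862407 ≠ 1/3 ⇒ order 2.
b·Ac: 2/15·104/63 + 11/9·(-9761/819) = -528743/36855 ≠ 1/6

2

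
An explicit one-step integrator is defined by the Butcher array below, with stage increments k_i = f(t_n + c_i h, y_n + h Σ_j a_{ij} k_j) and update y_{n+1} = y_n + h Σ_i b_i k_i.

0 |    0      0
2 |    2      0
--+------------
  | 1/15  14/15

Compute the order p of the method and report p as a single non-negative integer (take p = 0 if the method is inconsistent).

1

b = (1/15, 14/15)
c = (0, 2)
Σ b_i: 1/15·1 + 14/15·1 = 1 ✓
b·c: 14/15·2 = 28/15 ≠ 1/2 ⇒ order 1.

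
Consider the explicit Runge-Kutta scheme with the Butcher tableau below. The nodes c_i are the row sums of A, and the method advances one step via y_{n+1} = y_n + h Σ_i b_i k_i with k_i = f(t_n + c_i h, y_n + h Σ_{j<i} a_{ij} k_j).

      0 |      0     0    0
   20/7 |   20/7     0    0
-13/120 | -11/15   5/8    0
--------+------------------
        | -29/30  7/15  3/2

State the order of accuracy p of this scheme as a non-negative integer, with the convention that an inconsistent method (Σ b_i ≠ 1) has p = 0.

b = (-29/30, 7/15, 3/2)
c = (0, 20/7, -13/120)
Ac = (0, 0, 25/14)
Σ b_i: (-29/30)·1 + 7/15·1 + 3/2·1 = 1 ✓
b·c: 7/15·20/7 + 3/2·(-13/120) = 281/240 ≠ 1/2 ⇒ order 1.

1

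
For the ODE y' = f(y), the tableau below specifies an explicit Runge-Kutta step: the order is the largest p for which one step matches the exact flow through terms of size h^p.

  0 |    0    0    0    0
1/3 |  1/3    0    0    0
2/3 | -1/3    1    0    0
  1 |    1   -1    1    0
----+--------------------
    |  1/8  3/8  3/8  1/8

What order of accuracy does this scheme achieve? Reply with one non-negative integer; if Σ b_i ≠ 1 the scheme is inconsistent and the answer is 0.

4

b = (1/8, 3/8, 3/8, 1/8)
c = (0, 1/3, 2/3, 1)
Ac = (0, 0, 1/3, 1/3)
Σ b_i: 1/8·1 + 3/8·1 + 3/8·1 + 1/8·1 = 1 ✓
b·c: 3/8·1/3 + 3/8·2/3 + 1/8·1 = 1/2 ✓
b·c²: 3/8·1/9 + 3/8·4/9 + 1/8·1 = 1/3 ✓
b·Ac: 3/8·1/3 + 1/8·1/3 = 1/6 ✓
b·c³: 3/8·1/27 + 3/8·8/27 + 1/8·1 = 1/4 ✓
b·(c∘Ac): 3/8·2/9 + 1/8·1/3 = 1/8 ✓
b·Ac²: 3/8·1/9 + 1/8·1/3 = 1/12 ✓
b·A²c: 1/8·1/3 = 1/24 ✓; 4 stages ⇒ order 4.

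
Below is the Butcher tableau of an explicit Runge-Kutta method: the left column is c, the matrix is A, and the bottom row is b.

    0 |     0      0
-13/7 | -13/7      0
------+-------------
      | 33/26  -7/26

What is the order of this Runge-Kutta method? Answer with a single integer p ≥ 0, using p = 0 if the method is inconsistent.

2

b = (33/26, -7/26)
c = (0, -13/7)
Σ b_i: 33/26·1 + (-7/26)·1 = 1 ✓
b·c: (-7/26)·(-13/7) = 1/2 ✓; 2 stages ⇒ order 2.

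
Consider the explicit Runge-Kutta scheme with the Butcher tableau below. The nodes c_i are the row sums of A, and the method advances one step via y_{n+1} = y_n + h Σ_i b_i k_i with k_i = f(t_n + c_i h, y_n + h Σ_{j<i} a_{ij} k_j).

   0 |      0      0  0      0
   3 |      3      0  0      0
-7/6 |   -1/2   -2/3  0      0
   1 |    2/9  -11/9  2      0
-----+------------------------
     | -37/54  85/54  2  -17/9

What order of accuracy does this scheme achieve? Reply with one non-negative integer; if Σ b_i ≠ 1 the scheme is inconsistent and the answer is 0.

2

b = (-37/54, 85/54, 2, -17/9)
c = (0, 3, -7/6, 1)
Ac = (0, 0, -2, -6)
Σ b_i: (-37/54)·1 + 85/54·1 + 2·1 + (-17/9)·1 = 1 ✓
b·c: 85/54·3 + 2·(-7/6) + (-17/9)·1 = 1/2 ✓
b·c²: 85/54·9 + 2·49/36 + (-17/9)·1 = 15 ≠ 1/3 ⇒ order 2.
b·Ac: 2·(-2) + (-17/9)·(-6) = 22/3 ≠ 1/6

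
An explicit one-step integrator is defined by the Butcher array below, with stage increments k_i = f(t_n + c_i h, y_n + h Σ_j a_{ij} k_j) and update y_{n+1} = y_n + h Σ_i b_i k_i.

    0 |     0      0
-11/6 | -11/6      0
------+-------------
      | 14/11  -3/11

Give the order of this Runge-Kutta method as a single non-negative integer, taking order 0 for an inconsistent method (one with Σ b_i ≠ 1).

b = (14/11, -3/11)
c = (0, -11/6)
Σ b_i: 14/11·1 + (-3/11)·1 = 1 ✓
b·c: (-3/11)·(-11/6) = 1/2 ✓; 2 stages ⇒ order 2.

2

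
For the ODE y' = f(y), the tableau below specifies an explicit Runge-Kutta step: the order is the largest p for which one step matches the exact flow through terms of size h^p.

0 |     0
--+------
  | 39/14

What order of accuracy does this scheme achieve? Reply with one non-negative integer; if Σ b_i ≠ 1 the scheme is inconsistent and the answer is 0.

b = (39/14)
c = (0)
Σ b_i: 39/14·1 = 39/14 ≠ 1 ⇒ order 0.

0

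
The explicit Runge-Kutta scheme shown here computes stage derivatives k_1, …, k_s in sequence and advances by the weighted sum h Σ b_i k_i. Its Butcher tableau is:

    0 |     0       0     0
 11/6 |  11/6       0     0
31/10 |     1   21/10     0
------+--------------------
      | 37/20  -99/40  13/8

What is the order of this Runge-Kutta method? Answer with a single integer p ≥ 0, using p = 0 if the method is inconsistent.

b = (37/20, -99/40, 13/8)
c = (0, 11/6, 31/10)
Ac = (0, 0, 77/20)
Σ b_i: 37/20·1 + (-99/40)·1 + 13/8·1 = 1 ✓
b·c: (-99/40)·11/6 + 13/8·31/10 = 1/2 ✓
b·c²: (-99/40)·121/36 + 13/8·961/100 = 2919/400 ≠ 1/3 ⇒ order 2.
b·Ac: 13/8·77/20 = 1001/160 ≠ 1/6

2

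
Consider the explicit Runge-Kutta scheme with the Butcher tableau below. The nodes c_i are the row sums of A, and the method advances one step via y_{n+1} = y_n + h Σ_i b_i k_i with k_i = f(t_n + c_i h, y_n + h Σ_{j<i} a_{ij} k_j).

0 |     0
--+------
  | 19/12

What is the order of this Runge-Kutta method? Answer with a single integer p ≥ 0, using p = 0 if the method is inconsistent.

0

b = (19/12)
c = (0)
Σ b_i: 19/12·1 = 19/12 ≠ 1 ⇒ order 0.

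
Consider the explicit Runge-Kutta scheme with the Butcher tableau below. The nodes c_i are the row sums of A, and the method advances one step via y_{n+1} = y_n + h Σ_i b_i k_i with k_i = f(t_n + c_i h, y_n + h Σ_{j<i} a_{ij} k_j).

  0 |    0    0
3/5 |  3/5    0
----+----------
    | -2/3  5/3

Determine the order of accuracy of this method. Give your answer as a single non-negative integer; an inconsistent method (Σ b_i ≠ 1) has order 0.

1

b = (-2/3, 5/3)
c = (0, 3/5)
Σ b_i: (-2/3)·1 + 5/3·1 = 1 ✓
b·c: 5/3·3/5 = 1 ≠ 1/2 ⇒ order 1.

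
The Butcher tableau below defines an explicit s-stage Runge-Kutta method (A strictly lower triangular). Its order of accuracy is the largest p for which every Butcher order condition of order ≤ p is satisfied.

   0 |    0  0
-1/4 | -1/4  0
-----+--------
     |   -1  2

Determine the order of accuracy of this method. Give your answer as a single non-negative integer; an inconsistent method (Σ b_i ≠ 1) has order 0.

1

b = (-1, 2)
c = (0, -1/4)
Σ b_i: (-1)·1 + 2·1 = 1 ✓
b·c: 2·(-1/4) = -1/2 ≠ 1/2 ⇒ order 1.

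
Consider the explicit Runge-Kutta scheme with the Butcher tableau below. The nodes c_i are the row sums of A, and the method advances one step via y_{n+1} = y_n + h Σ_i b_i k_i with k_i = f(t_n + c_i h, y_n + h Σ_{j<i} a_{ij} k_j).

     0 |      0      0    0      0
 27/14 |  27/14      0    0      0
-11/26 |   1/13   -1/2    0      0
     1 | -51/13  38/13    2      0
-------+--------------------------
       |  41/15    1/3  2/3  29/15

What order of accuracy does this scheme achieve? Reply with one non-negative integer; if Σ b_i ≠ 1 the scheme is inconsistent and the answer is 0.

0

b = (41/15, 1/3, 2/3, 29/15)
c = (0, 27/14, -11/26, 1)
Ac = (0, 0, -27/28, 436/91)
Σ b_i: 41/15·1 + 1/3·1 + 2/3·1 + 29/15·1 = 17/3 ≠ 1 ⇒ order 0.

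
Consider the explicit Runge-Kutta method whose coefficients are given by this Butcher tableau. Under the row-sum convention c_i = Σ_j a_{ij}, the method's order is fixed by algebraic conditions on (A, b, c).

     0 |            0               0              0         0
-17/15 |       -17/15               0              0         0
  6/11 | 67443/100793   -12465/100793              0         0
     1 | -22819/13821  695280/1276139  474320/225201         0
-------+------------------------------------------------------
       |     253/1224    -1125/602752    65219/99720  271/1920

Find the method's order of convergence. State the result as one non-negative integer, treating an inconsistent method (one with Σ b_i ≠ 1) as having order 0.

4

b = (253/1224, -1125/602752, 65219/99720, 271/1920)
c = (0, -17/15, 6/11, 1)
Ac = (0, 0, 831/5929, 144/271)
Σ b_i: 253/1224·1 + (-1125/602752)·1 + 65219/99720·1 + 271/1920·1 = 1 ✓
b·c: (-1125/602752)·(-17/15) + 65219/99720·6/11 + 271/1920·1 = 1/2 ✓
b·c²: (-1125/602752)·289/225 + 65219/99720·36/121 + 271/1920·1 = 1/3 ✓
b·Ac: 65219/99720·831/5929 + 271/1920·144/271 = 1/6 ✓
b·c³: (-1125/602752)·(-4913/3375) + 65219/99720·216/1331 + 271/1920·1 = 1/4 ✓
b·(c∘Ac): 65219/99720·4986/65219 + 271/1920·144/271 = 1/8 ✓
b·Ac²: 65219/99720·(-4709/29645) + 271/1920·5392/4065 = 1/12 ✓
b·A²c: 271/1920·80/271 = 1/24 ✓; 4 stages ⇒ order 4.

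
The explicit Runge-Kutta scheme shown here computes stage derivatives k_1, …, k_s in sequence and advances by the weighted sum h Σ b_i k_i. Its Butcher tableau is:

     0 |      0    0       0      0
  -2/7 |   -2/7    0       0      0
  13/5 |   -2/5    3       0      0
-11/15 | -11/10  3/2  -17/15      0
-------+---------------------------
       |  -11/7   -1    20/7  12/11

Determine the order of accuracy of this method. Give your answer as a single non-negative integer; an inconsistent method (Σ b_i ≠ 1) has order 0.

b = (-11/7, -1, 20/7, 12/11)
c = (0, -2/7, 13/5, -11/15)
Ac = (0, 0, -6/7, -1772/525)
Σ b_i: (-11/7)·1 + (-1)·1 + 20/7·1 + 12/11·1 = 106/77 ≠ 1 ⇒ order 0.

0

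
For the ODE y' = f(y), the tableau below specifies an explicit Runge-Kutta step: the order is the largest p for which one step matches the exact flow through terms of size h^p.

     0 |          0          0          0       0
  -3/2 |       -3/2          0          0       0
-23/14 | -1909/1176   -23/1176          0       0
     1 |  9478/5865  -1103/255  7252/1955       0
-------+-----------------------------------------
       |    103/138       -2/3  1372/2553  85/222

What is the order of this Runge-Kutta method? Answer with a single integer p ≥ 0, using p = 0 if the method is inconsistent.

b = (103/138, -2/3, 1372/2553, 85/222)
c = (0, -3/2, -23/14, 1)
Ac = (0, 0, 23/784, 67/170)
Σ b_i: 103/138·1 + (-2/3)·1 + 1372/2553·1 + 85/222·1 = 1 ✓
b·c: (-2/3)·(-3/2) + 1372/2553·(-23/14) + 85/222·1 = 1/2 ✓
b·c²: (-2/3)·9/4 + 1372/2553·529/196 + 85/222·1 = 1/3 ✓
b·Ac: 1372/2553·23/784 + 85/222·67/170 = 1/6 ✓
b·c³: (-2/3)·(-27/8) + 1372/2553·(-12167/2744) + 85/222·1 = 1/4 ✓
b·(c∘Ac): 1372/2553·(-529/10976) + 85/222·67/170 = 1/8 ✓
b·Ac²: 1372/2553·(-69/1568) + 85/222·19/68 = 1/12 ✓
b·A²c: 85/222·37/340 = 1/24 ✓; 4 stages ⇒ order 4.

4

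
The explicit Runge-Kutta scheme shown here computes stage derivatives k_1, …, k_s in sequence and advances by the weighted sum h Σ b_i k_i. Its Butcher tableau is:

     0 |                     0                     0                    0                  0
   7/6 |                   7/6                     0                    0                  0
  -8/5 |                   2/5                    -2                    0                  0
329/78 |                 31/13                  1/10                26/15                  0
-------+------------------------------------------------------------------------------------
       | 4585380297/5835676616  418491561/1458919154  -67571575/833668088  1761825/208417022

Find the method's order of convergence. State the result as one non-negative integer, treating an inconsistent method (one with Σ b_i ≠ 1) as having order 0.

b = (4585380297/5835676616, 418491561/1458919154, -67571575/833668088, 1761825/208417022)
c = (0, 7/6, -8/5, 329/78)
Ac = (0, 0, -7/3, -797/300)
Σ b_i: 4585380297/5835676616·1 + 418491561/1458919154·1 + (-67571575/833668088)·1 + 1761825/208417022·1 = 1 ✓
b·c: 418491561/1458919154·7/6 + (-67571575/833668088)·(-8/5) + 1761825/208417022·329/78 = 1/2 ✓
b·c²: 418491561/1458919154·49/36 + (-67571575/833668088)·64/25 + 1761825/208417022·108241/6084 = 1/3 ✓
b·Ac: (-67571575/833668088)·(-7/3) + 1761825/208417022·(-797/300) = 1/6 ✓
b·c³: 418491561/1458919154·343/216 + (-67571575/833668088)·(-512/125) + 1761825/208417022·35611289/474552 = 77048294293/54188425720 ≠ 1/4 ⇒ order 3.
b·(c∘Ac): (-67571575/833668088)·56/15 + 1761825/208417022·(-262213/23400) = -662474057/1667336176 ≠ 1/8
b·Ac²: (-67571575/833668088)·(-49/18) + 1761825/208417022·41161/9000 = 4863943757/18757531980 ≠ 1/12
b·A²c: 1761825/208417022·(-182/45) = -10688405/312625533 ≠ 1/24

3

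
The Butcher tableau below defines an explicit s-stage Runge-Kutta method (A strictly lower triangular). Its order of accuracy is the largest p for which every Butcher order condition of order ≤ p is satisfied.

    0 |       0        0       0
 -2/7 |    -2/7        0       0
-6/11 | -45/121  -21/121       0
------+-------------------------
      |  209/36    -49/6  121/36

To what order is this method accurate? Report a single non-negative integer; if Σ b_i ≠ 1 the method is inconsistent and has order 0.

b = (209/36, -49/6, 121/36)
c = (0, -2/7, -6/11)
Ac = (0, 0, 6/121)
Σ b_i: 209/36·1 + (-49/6)·1 + 121/36·1 = 1 ✓
b·c: (-49/6)·(-2/7) + 121/36·(-6/11) = 1/2 ✓
b·c²: (-49/6)·4/49 + 121/36·36/121 = 1/3 ✓
b·Ac: 121/36·6/121 = 1/6 ✓; 3 stages ⇒ order 3.

3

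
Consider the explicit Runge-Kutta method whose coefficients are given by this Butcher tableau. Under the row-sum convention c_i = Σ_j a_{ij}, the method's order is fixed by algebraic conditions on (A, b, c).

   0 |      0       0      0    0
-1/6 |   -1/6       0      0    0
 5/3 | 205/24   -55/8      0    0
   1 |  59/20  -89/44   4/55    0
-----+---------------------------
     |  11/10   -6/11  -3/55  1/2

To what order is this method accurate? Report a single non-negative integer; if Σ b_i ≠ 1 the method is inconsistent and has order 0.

b = (11/10, -6/11, -3/55, 1/2)
c = (0, -1/6, 5/3, 1)
Ac = (0, 0, 55/48, 11/24)
Σ b_i: 11/10·1 + (-6/11)·1 + (-3/55)·1 + 1/2·1 = 1 ✓
b·c: (-6/11)·(-1/6) + (-3/55)·5/3 + 1/2·1 = 1/2 ✓
b·c²: (-6/11)·1/36 + (-3/55)·25/9 + 1/2·1 = 1/3 ✓
b·Ac: (-3/55)·55/48 + 1/2·11/24 = 1/6 ✓
b·c³: (-6/11)·(-1/216) + (-3/55)·125/27 + 1/2·1 = 1/4 ✓
b·(c∘Ac): (-3/55)·275/144 + 1/2·11/24 = 1/8 ✓
b·Ac²: (-3/55)·(-55/288) + 1/2·7/48 = 1/12 ✓
b·A²c: 1/2·1/12 = 1/24 ✓; 4 stages ⇒ order 4.

4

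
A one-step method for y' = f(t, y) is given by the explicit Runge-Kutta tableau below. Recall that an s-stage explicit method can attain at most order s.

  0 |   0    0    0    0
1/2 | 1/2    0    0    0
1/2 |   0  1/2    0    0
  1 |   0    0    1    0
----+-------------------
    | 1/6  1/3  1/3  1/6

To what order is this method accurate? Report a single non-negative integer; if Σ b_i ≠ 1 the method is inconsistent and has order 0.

4

b = (1/6, 1/3, 1/3, 1/6)
c = (0, 1/2, 1/2, 1)
Ac = (0, 0, 1/4, 1/2)
Σ b_i: 1/6·1 + 1/3·1 + 1/3·1 + 1/6·1 = 1 ✓
b·c: 1/3·1/2 + 1/3·1/2 + 1/6·1 = 1/2 ✓
b·c²: 1/3·1/4 + 1/3·1/4 + 1/6·1 = 1/3 ✓
b·Ac: 1/3·1/4 + 1/6·1/2 = 1/6 ✓
b·c³: 1/3·1/8 + 1/3·1/8 + 1/6·1 = 1/4 ✓
b·(c∘Ac): 1/3·1/8 + 1/6·1/2 = 1/8 ✓
b·Ac²: 1/3·1/8 + 1/6·1/4 = 1/12 ✓
b·A²c: 1/6·1/4 = 1/24 ✓; 4 stages ⇒ order 4.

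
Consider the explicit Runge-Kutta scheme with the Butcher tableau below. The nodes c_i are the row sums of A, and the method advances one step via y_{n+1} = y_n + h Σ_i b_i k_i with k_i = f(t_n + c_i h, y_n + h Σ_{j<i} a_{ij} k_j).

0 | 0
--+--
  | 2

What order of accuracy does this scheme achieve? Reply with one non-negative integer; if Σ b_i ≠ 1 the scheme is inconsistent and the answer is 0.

b = (2)
c = (0)
Σ b_i: 2·1 = 2 ≠ 1 ⇒ order 0.

0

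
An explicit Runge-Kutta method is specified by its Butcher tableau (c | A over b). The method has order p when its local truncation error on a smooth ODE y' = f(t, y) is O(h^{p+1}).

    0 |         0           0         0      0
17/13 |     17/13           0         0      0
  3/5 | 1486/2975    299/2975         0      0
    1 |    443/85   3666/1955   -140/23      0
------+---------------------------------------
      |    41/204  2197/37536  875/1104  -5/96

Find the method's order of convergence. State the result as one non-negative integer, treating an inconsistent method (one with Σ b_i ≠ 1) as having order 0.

4

b = (41/204, 2197/37536, 875/1104, -5/96)
c = (0, 17/13, 3/5, 1)
Ac = (0, 0, 23/175, -6/5)
Σ b_i: 41/204·1 + 2197/37536·1 + 875/1104·1 + (-5/96)·1 = 1 ✓
b·c: 2197/37536·17/13 + 875/1104·3/5 + (-5/96)·1 = 1/2 ✓
b·c²: 2197/37536·289/169 + 875/1104·9/25 + (-5/96)·1 = 1/3 ✓
b·Ac: 875/1104·23/175 + (-5/96)·(-6/5) = 1/6 ✓
b·c³: 2197/37536·4913/2197 + 875/1104·27/125 + (-5/96)·1 = 1/4 ✓
b·(c∘Ac): 875/1104·69/875 + (-5/96)·(-6/5) = 1/8 ✓
b·Ac²: 875/1104·391/2275 + (-5/96)·66/65 = 1/12 ✓
b·A²c: (-5/96)·(-4/5) = 1/24 ✓; 4 stages ⇒ order 4.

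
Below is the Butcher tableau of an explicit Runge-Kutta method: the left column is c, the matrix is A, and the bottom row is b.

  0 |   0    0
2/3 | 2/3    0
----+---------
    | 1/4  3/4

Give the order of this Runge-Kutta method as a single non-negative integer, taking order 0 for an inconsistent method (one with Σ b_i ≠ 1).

2

b = (1/4, 3/4)
c = (0, 2/3)
Σ b_i: 1/4·1 + 3/4·1 = 1 ✓
b·c: 3/4·2/3 = 1/2 ✓; 2 stages ⇒ order 2.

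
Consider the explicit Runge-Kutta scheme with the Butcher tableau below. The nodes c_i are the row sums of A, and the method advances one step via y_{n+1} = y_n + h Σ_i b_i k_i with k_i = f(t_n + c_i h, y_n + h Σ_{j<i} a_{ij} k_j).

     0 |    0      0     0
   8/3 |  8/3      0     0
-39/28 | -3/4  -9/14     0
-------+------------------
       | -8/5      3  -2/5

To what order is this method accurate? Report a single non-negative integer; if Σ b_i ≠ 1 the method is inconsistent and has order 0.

1

b = (-8/5, 3, -2/5)
c = (0, 8/3, -39/28)
Ac = (0, 0, -12/7)
Σ b_i: (-8/5)·1 + 3·1 + (-2/5)·1 = 1 ✓
b·c: 3·8/3 + (-2/5)·(-39/28) = 599/70 ≠ 1/2 ⇒ order 1.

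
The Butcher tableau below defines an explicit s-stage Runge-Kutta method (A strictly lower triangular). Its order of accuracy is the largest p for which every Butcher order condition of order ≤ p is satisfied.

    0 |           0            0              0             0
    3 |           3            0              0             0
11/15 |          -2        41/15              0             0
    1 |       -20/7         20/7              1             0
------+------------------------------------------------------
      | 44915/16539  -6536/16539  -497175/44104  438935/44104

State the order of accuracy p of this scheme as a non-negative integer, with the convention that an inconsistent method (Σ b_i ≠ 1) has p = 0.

3

b = (44915/16539, -6536/16539, -497175/44104, 438935/44104)
c = (0, 3, 11/15, 1)
Ac = (0, 0, 41/5, 977/105)
Σ b_i: 44915/16539·1 + (-6536/16539)·1 + (-497175/44104)·1 + 438935/44104·1 = 1 ✓
b·c: (-6536/16539)·3 + (-497175/44104)·11/15 + 438935/44104·1 = 1/2 ✓
b·c²: (-6536/16539)·9 + (-497175/44104)·121/225 + 438935/44104·1 = 1/3 ✓
b·Ac: (-497175/44104)·41/5 + 438935/44104·977/105 = 1/6 ✓
b·c³: (-6536/16539)·27 + (-497175/44104)·1331/3375 + 438935/44104·1 = -2561941/496170 ≠ 1/4 ⇒ order 3.
b·(c∘Ac): (-497175/44104)·451/75 + 438935/44104·977/105 = 410440/16539 ≠ 1/8
b·Ac²: (-497175/44104)·123/5 + 438935/44104·41347/1575 = -15919999/992340 ≠ 1/12
b·A²c: 438935/44104·41/5 = 3599267/44104 ≠ 1/24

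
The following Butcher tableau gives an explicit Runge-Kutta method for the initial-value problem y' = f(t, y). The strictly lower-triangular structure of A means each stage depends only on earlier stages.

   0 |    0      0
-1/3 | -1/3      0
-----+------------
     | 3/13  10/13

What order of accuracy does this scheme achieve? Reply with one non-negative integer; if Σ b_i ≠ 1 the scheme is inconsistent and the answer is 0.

b = (3/13, 10/13)
c = (0, -1/3)
Σ b_i: 3/13·1 + 10/13·1 = 1 ✓
b·c: 10/13·(-1/3) = -10/39 ≠ 1/2 ⇒ order 1.

1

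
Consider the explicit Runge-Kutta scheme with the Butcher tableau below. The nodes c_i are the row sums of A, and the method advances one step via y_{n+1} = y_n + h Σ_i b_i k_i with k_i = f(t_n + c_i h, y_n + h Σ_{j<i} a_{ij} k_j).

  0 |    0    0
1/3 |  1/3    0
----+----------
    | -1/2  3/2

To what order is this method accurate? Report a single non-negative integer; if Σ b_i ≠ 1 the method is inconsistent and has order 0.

2

b = (-1/2, 3/2)
c = (0, 1/3)
Σ b_i: (-1/2)·1 + 3/2·1 = 1 ✓
b·c: 3/2·1/3 = 1/2 ✓; 2 stages ⇒ order 2.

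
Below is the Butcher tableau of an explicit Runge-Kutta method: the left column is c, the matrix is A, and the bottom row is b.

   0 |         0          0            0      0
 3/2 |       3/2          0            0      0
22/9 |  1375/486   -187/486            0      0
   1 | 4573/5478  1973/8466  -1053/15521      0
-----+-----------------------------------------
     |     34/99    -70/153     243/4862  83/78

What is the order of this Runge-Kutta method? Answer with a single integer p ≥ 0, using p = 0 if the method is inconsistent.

4

b = (34/99, -70/153, 243/4862, 83/78)
c = (0, 3/2, 22/9, 1)
Ac = (0, 0, -187/324, 61/332)
Σ b_i: 34/99·1 + (-70/153)·1 + 243/4862·1 + 83/78·1 = 1 ✓
b·c: (-70/153)·3/2 + 243/4862·22/9 + 83/78·1 = 1/2 ✓
b·c²: (-70/153)·9/4 + 243/4862·484/81 + 83/78·1 = 1/3 ✓
b·Ac: 243/4862·(-187/324) + 83/78·61/332 = 1/6 ✓
b·c³: (-70/153)·27/8 + 243/4862·10648/729 + 83/78·1 = 1/4 ✓
b·(c∘Ac): 243/4862·(-2057/1458) + 83/78·61/332 = 1/8 ✓
b·Ac²: 243/4862·(-187/216) + 83/78·79/664 = 1/12 ✓
b·A²c: 83/78·13/332 = 1/24 ✓; 4 stages ⇒ order 4.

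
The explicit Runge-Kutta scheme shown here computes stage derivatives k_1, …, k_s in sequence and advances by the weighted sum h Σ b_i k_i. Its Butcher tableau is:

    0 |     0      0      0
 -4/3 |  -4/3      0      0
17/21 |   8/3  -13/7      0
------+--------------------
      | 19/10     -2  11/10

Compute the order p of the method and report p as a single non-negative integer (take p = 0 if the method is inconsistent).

b = (19/10, -2, 11/10)
c = (0, -4/3, 17/21)
Ac = (0, 0, 52/21)
Σ b_i: 19/10·1 + (-2)·1 + 11/10·1 = 1 ✓
b·c: (-2)·(-4/3) + 11/10·17/21 = 249/70 ≠ 1/2 ⇒ order 1.

1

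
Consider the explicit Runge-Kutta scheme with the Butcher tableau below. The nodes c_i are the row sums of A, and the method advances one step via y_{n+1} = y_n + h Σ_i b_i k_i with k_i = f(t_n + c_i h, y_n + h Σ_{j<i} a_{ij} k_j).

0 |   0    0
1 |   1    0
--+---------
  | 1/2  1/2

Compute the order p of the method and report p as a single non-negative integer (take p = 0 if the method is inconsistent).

2

b = (1/2, 1/2)
c = (0, 1)
Σ b_i: 1/2·1 + 1/2·1 = 1 ✓
b·c: 1/2·1 = 1/2 ✓; 2 stages ⇒ order 2.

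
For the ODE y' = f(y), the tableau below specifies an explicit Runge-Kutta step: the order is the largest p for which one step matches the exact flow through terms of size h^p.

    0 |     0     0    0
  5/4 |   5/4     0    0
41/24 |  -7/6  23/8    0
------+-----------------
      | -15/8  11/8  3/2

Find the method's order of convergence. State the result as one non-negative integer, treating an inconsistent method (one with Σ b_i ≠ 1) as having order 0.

b = (-15/8, 11/8, 3/2)
c = (0, 5/4, 41/24)
Ac = (0, 0, 115/32)
Σ b_i: (-15/8)·1 + 11/8·1 + 3/2·1 = 1 ✓
b·c: 11/8·5/4 + 3/2·41/24 = 137/32 ≠ 1/2 ⇒ order 1.

1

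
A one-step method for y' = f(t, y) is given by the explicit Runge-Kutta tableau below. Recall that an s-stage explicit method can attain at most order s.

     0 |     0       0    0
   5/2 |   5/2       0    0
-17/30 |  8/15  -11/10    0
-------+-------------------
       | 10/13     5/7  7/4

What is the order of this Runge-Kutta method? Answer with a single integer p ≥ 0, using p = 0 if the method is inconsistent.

b = (10/13, 5/7, 7/4)
c = (0, 5/2, -17/30)
Ac = (0, 0, -11/4)
Σ b_i: 10/13·1 + 5/7·1 + 7/4·1 = 1177/364 ≠ 1 ⇒ order 0.

0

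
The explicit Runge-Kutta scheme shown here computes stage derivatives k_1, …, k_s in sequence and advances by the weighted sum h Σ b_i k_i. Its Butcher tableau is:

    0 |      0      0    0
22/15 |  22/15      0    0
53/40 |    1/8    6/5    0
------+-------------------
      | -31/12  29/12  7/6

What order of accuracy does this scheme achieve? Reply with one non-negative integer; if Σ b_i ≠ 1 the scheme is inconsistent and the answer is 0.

b = (-31/12, 29/12, 7/6)
c = (0, 22/15, 53/40)
Ac = (0, 0, 44/25)
Σ b_i: (-31/12)·1 + 29/12·1 + 7/6·1 = 1 ✓
b·c: 29/12·22/15 + 7/6·53/40 = 733/144 ≠ 1/2 ⇒ order 1.

1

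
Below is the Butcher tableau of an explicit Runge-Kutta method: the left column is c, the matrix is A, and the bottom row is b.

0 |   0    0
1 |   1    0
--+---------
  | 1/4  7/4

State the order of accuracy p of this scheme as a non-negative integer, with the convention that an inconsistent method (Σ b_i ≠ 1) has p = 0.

b = (1/4, 7/4)
c = (0, 1)
Σ b_i: 1/4·1 + 7/4·1 = 2 ≠ 1 ⇒ order 0.

0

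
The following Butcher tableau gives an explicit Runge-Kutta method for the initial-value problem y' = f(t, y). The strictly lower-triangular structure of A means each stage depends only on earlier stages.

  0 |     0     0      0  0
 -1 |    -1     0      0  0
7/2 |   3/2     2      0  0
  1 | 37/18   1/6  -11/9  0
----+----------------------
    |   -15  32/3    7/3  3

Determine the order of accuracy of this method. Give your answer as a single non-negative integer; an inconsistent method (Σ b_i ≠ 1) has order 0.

b = (-15, 32/3, 7/3, 3)
c = (0, -1, 7/2, 1)
Ac = (0, 0, -2, -40/9)
Σ b_i: (-15)·1 + 32/3·1 + 7/3·1 + 3·1 = 1 ✓
b·c: 32/3·(-1) + 7/3·7/2 + 3·1 = 1/2 ✓
b·c²: 32/3·1 + 7/3·49/4 + 3·1 = 169/4 ≠ 1/3 ⇒ order 2.
b·Ac: 7/3·(-2) + 3·(-40/9) = -18 ≠ 1/6

2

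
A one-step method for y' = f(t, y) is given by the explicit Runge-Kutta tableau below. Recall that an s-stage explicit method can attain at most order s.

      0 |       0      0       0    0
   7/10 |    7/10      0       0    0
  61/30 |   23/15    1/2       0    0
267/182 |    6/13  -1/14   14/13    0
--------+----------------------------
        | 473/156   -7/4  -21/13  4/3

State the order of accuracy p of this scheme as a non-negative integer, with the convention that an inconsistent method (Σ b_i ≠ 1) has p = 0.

1

b = (473/156, -7/4, -21/13, 4/3)
c = (0, 7/10, 61/30, 267/182)
Ac = (0, 0, 7/20, 1669/780)
Σ b_i: 473/156·1 + (-7/4)·1 + (-21/13)·1 + 4/3·1 = 1 ✓
b·c: (-7/4)·7/10 + (-21/13)·61/30 + 4/3·267/182 = -143/56 ≠ 1/2 ⇒ order 1.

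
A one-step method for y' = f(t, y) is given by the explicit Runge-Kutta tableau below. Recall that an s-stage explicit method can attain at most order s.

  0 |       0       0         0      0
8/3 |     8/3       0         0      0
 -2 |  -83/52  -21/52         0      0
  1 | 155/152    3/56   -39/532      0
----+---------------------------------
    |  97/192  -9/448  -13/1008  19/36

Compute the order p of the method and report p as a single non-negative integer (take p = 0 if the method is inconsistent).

b = (97/192, -9/448, -13/1008, 19/36)
c = (0, 8/3, -2, 1)
Ac = (0, 0, -14/13, 11/38)
Σ b_i: 97/192·1 + (-9/448)·1 + (-13/1008)·1 + 19/36·1 = 1 ✓
b·c: (-9/448)·8/3 + (-13/1008)·(-2) + 19/36·1 = 1/2 ✓
b·c²: (-9/448)·64/9 + (-13/1008)·4 + 19/36·1 = 1/3 ✓
b·Ac: (-13/1008)·(-14/13) + 19/36·11/38 = 1/6 ✓
b·c³: (-9/448)·512/27 + (-13/1008)·(-8) + 19/36·1 = 1/4 ✓
b·(c∘Ac): (-13/1008)·28/13 + 19/36·11/38 = 1/8 ✓
b·Ac²: (-13/1008)·(-112/39) + 19/36·5/57 = 1/12 ✓
b·A²c: 19/36·3/38 = 1/24 ✓; 4 stages ⇒ order 4.

4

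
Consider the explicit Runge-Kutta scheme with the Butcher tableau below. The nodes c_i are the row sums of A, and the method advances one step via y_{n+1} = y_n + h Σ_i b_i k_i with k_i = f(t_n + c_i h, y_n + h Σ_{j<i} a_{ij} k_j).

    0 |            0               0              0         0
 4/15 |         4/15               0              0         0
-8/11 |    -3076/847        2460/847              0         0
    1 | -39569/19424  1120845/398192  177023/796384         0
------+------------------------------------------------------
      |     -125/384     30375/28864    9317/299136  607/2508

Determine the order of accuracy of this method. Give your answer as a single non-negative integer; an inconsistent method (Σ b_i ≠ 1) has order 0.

4

b = (-125/384, 30375/28864, 9317/299136, 607/2508)
c = (0, 4/15, -8/11, 1)
Ac = (0, 0, 656/847, 715/1214)
Σ b_i: (-125/384)·1 + 30375/28864·1 + 9317/299136·1 + 607/2508·1 = 1 ✓
b·c: 30375/28864·4/15 + 9317/299136·(-8/11) + 607/2508·1 = 1/2 ✓
b·c²: 30375/28864·16/225 + 9317/299136·64/121 + 607/2508·1 = 1/3 ✓
b·Ac: 9317/299136·656/847 + 607/2508·715/1214 = 1/6 ✓
b·c³: 30375/28864·64/3375 + 9317/299136·(-512/1331) + 607/2508·1 = 1/4 ✓
b·(c∘Ac): 9317/299136·(-5248/9317) + 607/2508·715/1214 = 1/8 ✓
b·Ac²: 9317/299136·2624/12705 + 607/2508·2893/9105 = 1/12 ✓
b·A²c: 607/2508·209/1214 = 1/24 ✓; 4 stages ⇒ order 4.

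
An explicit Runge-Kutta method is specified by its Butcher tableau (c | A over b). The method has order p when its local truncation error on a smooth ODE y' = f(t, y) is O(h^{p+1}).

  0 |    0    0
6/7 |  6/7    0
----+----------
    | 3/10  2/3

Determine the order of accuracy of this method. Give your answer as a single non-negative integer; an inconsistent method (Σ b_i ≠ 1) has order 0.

0

b = (3/10, 2/3)
c = (0, 6/7)
Σ b_i: 3/10·1 + 2/3·1 = 29/30 ≠ 1 ⇒ order 0.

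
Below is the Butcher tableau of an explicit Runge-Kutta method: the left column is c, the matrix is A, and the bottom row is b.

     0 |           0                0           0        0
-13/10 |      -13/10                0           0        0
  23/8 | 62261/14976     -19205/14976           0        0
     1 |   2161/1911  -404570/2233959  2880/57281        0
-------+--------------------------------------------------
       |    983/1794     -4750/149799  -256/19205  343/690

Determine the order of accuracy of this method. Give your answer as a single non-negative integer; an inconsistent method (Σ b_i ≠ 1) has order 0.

b = (983/1794, -4750/149799, -256/19205, 343/690)
c = (0, -13/10, 23/8, 1)
Ac = (0, 0, 3841/2304, 391/1029)
Σ b_i: 983/1794·1 + (-4750/149799)·1 + (-256/19205)·1 + 343/690·1 = 1 ✓
b·c: (-4750/149799)·(-13/10) + (-256/19205)·23/8 + 343/690·1 = 1/2 ✓
b·c²: (-4750/149799)·169/100 + (-256/19205)·529/64 + 343/690·1 = 1/3 ✓
b·Ac: (-256/19205)·3841/2304 + 343/690·391/1029 = 1/6 ✓
b·c³: (-4750/149799)·(-2197/1000) + (-256/19205)·12167/512 + 343/690·1 = 1/4 ✓
b·(c∘Ac): (-256/19205)·88343/18432 + 343/690·391/1029 = 1/8 ✓
b·Ac²: (-256/19205)·(-49933/23040) + 343/690·23/210 = 1/12 ✓
b·A²c: 343/690·115/1372 = 1/24 ✓; 4 stages ⇒ order 4.

4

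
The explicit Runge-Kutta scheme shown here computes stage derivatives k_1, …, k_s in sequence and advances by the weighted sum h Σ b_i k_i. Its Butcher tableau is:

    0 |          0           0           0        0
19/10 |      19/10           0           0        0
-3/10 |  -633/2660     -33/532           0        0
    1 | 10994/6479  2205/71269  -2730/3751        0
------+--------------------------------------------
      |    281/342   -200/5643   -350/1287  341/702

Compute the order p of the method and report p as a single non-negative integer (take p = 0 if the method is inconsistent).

4

b = (281/342, -200/5643, -350/1287, 341/702)
c = (0, 19/10, -3/10, 1)
Ac = (0, 0, -33/280, 189/682)
Σ b_i: 281/342·1 + (-200/5643)·1 + (-350/1287)·1 + 341/702·1 = 1 ✓
b·c: (-200/5643)·19/10 + (-350/1287)·(-3/10) + 341/702·1 = 1/2 ✓
b·c²: (-200/5643)·361/100 + (-350/1287)·9/100 + 341/702·1 = 1/3 ✓
b·Ac: (-350/1287)·(-33/280) + 341/702·189/682 = 1/6 ✓
b·c³: (-200/5643)·6859/1000 + (-350/1287)·(-27/1000) + 341/702·1 = 1/4 ✓
b·(c∘Ac): (-350/1287)·99/2800 + 341/702·189/682 = 1/8 ✓
b·Ac²: (-350/1287)·(-627/2800) + 341/702·63/1364 = 1/12 ✓
b·A²c: 341/702·117/1364 = 1/24 ✓; 4 stages ⇒ order 4.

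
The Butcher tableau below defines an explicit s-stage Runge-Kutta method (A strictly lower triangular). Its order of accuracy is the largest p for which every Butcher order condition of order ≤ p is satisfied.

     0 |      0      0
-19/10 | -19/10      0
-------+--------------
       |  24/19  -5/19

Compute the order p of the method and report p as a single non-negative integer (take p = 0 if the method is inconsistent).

b = (24/19, -5/19)
c = (0, -19/10)
Σ b_i: 24/19·1 + (-5/19)·1 = 1 ✓
b·c: (-5/19)·(-19/10) = 1/2 ✓; 2 stages ⇒ order 2.

2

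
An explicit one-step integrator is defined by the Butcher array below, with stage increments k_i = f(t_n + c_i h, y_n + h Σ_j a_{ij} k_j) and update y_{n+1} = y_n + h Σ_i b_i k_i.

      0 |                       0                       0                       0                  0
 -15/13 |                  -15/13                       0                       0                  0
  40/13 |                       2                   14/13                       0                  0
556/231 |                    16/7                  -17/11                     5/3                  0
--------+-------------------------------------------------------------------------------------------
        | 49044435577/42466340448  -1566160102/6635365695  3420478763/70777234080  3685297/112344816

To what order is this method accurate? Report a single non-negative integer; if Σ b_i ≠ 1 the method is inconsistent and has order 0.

b = (49044435577/42466340448, -1566160102/6635365695, 3420478763/70777234080, 3685297/112344816)
c = (0, -15/13, 40/13, 556/231)
Ac = (0, 0, -210/169, 2965/429)
Σ b_i: 49044435577/42466340448·1 + (-1566160102/6635365695)·1 + 3420478763/70777234080·1 + 3685297/112344816·1 = 1 ✓
b·c: (-1566160102/6635365695)·(-15/13) + 3420478763/70777234080·40/13 + 3685297/112344816·556/231 = 1/2 ✓
b·c²: (-1566160102/6635365695)·225/169 + 3420478763/70777234080·1600/169 + 3685297/112344816·309136/53361 = 1/3 ✓
b·Ac: 3420478763/70777234080·(-210/169) + 3685297/112344816·2965/429 = 1/6 ✓
b·c³: (-1566160102/6635365695)·(-3375/2197) + 3420478763/70777234080·64000/2197 + 3685297/112344816·171879616/12326391 = 38472485863894/17269202757807 ≠ 1/4 ⇒ order 3.
b·(c∘Ac): 3420478763/70777234080·(-8400/2197) + 3685297/112344816·1648540/99099 = 15418179475/42719116284 ≠ 1/8
b·Ac²: 3420478763/70777234080·3150/2197 + 3685297/112344816·76525/5577 = 1849040465/3559926357 ≠ 1/12
b·A²c: 3685297/112344816·(-350/169) = -644926975/9493136952 ≠ 1/24

3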